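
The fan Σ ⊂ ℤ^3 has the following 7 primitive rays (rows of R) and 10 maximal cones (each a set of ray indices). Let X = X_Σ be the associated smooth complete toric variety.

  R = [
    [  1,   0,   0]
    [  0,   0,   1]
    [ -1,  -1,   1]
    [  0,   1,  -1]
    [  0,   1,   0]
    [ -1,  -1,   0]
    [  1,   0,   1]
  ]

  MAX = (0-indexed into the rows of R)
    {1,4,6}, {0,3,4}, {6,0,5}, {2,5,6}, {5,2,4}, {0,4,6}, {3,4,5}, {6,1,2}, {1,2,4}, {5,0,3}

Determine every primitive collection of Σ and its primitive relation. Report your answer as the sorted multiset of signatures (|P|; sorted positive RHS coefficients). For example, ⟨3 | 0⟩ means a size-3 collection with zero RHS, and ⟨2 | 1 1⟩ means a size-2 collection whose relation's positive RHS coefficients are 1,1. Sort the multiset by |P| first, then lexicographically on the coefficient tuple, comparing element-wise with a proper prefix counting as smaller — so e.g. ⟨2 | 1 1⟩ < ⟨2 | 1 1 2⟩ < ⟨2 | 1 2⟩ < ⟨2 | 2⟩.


The 9 primitive collections of Σ (r=7, n=3):

  • {0,1}:  v_{0} + v_{1} = v_{6}  ⇒ sig = ⟨2 | 1⟩
  • {1,3}:  v_{1} + v_{3} = v_{4}  ⇒ sig = ⟨2 | 1⟩
  • {1,5}:  v_{1} + v_{5} = v_{2}  ⇒ sig = ⟨2 | 1⟩
  • {0,2}:  v_{0} + v_{2} = v_{5} + v_{6}  ⇒ sig = ⟨2 | 1 1⟩
  • {2,3}:  v_{2} + v_{3} = v_{4} + v_{5}  ⇒ sig = ⟨2 | 1 1⟩
  • {3,6}:  v_{3} + v_{6} = v_{0} + v_{4}  ⇒ sig = ⟨2 | 1 1⟩
  • {0,4,5}:  v_{0} + v_{4} + v_{5} = 0  ⇒ sig = ⟨3 | 0⟩
  • {4,5,6}:  v_{4} + v_{5} + v_{6} = v_{1}  ⇒ sig = ⟨3 | 1⟩
  • {2,4,6}:  v_{2} + v_{4} + v_{6} = 2·v_{1}  ⇒ sig = ⟨3 | 2⟩

Hence PRS(X_Σ) =
[⟨2 | 1⟩, ⟨2 | 1⟩, ⟨2 | 1⟩, ⟨2 | 1 1⟩, ⟨2 | 1 1⟩, ⟨2 | 1 1⟩, ⟨3 | 0⟩, ⟨3 | 1⟩, ⟨3 | 2⟩]


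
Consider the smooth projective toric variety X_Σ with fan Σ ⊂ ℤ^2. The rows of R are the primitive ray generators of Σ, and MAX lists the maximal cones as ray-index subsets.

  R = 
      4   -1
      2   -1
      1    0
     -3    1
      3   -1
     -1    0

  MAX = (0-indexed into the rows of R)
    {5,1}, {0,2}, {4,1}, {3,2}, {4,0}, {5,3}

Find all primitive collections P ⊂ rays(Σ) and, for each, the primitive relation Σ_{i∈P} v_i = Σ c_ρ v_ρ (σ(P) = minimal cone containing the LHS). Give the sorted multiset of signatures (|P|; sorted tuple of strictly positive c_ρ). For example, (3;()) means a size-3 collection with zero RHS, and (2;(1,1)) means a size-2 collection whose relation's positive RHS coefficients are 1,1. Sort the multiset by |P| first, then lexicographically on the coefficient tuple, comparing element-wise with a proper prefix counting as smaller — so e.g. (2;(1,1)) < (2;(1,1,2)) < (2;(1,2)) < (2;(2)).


9 minimal non-faces of Δ(Σ) (on 6 rays):

  • {2,5}:  v_{2} + v_{5} = 0  ⟹  sig = (2;())
  • {3,4}:  v_{3} + v_{4} = 0  ⟹  sig = (2;())
  • {0,3}:  v_{0} + v_{3} = v_{2}  ⟹  sig = (2;(1))
  • {0,5}:  v_{0} + v_{5} = v_{4}  ⟹  sig = (2;(1))
  • {1,2}:  v_{1} + v_{2} = v_{4}  ⟹  sig = (2;(1))
  • {1,3}:  v_{1} + v_{3} = v_{5}  ⟹  sig = (2;(1))
  • {2,4}:  v_{2} + v_{4} = v_{0}  ⟹  sig = (2;(1))
  • {4,5}:  v_{4} + v_{5} = v_{1}  ⟹  sig = (2;(1))
  • {0,1}:  v_{0} + v_{1} = 2·v_{4}  ⟹  sig = (2;(2))

Hence PRS(X_Σ) =
[(2;()), (2;()), (2;(1)), (2;(1)), (2;(1)), (2;(1)), (2;(1)), (2;(1)), (2;(2))]


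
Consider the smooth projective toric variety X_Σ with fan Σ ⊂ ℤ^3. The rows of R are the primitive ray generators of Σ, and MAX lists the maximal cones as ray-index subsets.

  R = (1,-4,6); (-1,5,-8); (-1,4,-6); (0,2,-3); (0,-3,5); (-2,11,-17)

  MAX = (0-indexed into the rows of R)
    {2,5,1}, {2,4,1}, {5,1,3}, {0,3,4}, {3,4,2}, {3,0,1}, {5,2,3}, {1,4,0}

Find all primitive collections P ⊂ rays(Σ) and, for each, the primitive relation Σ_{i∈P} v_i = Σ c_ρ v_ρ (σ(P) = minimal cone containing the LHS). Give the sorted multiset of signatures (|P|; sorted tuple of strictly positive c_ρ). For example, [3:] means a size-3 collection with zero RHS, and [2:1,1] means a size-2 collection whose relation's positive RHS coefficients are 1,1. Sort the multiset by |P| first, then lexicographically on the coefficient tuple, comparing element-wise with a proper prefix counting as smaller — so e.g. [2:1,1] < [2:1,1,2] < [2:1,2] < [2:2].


5 collections generate NE(X_Σ); each relation:

  {0,2}:  v_{0} + v_{2} = 0 — sig = [2:]
  {0,5}:  v_{0} + v_{5} = v_{1} + v_{3} — sig = [2:1,1]
  {4,5}:  v_{4} + v_{5} = 2·v_{2} — sig = [2:2]
  {1,2,3}:  v_{1} + v_{2} + v_{3} = v_{5} — sig = [3:1]
  {1,3,4}:  v_{1} + v_{3} + v_{4} = v_{2} — sig = [3:1]

Signatures (|P|; sorted positive RHS coefficients), sorted:
    |P|=2: 3 collections, coeffs (), (1,1), (2)
    |P|=3: 2 collections, coeffs (1), (1)


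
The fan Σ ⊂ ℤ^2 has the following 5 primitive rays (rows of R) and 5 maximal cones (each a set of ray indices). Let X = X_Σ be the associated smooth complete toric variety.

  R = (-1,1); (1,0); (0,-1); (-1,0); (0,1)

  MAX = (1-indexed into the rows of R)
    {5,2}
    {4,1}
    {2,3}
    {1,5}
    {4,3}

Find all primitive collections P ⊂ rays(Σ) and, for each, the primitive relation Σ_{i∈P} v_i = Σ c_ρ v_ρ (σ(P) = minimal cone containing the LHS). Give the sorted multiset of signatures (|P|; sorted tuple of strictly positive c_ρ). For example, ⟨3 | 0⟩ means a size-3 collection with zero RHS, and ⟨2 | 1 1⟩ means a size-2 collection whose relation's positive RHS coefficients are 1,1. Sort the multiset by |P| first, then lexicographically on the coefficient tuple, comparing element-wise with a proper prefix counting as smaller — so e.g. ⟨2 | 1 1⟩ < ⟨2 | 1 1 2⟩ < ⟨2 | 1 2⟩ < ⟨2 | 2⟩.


Minimal non-faces — 5 found among 5 rays, 5 max cones:

  P={2,4}:  v_{2} + v_{4} = 0  ⇒ sig = ⟨2 | 0⟩
  P={3,5}:  v_{3} + v_{5} = 0  ⇒ sig = ⟨2 | 0⟩
  P={1,2}:  v_{1} + v_{2} = v_{5}  ⇒ sig = ⟨2 | 1⟩
  P={1,3}:  v_{1} + v_{3} = v_{4}  ⇒ sig = ⟨2 | 1⟩
  P={4,5}:  v_{4} + v_{5} = v_{1}  ⇒ sig = ⟨2 | 1⟩

Signatures (|P|; sorted positive RHS coefficients), sorted:
[⟨2 | 0⟩, ⟨2 | 0⟩, ⟨2 | 1⟩, ⟨2 | 1⟩, ⟨2 | 1⟩]


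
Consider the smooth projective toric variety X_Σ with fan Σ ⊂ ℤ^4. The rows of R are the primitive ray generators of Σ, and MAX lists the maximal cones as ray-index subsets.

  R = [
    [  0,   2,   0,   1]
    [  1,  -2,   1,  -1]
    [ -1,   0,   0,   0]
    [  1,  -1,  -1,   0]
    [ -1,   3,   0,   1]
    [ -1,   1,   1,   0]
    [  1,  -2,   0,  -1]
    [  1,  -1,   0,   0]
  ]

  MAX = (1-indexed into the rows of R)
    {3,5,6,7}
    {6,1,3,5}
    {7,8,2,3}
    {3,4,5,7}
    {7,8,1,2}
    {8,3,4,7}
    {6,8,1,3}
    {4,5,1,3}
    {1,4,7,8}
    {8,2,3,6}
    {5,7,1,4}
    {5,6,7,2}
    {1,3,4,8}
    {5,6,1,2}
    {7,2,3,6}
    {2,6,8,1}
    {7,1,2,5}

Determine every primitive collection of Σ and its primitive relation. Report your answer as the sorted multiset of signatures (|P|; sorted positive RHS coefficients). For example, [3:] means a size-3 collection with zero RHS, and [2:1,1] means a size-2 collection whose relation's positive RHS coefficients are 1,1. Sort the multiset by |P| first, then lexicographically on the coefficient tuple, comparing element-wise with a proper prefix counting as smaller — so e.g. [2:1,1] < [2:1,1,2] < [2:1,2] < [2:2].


The 8 primitive collections of Σ (r=8, n=4):

  {4,6}:  v_{4} + v_{6} = 0  →  sig = [2:]
  {5,8}:  v_{5} + v_{8} = v_{1}  →  sig = [2:1]
  {2,4}:  v_{2} + v_{4} = v_{7} + v_{8}  →  sig = [2:1,1]
  {1,3,7}:  v_{1} + v_{3} + v_{7} = 0  →  sig = [3:]
  {2,3,5}:  v_{2} + v_{3} + v_{5} = v_{6}  →  sig = [3:1]
  {6,7,8}:  v_{6} + v_{7} + v_{8} = v_{2}  →  sig = [3:1]
  {1,2,3}:  v_{1} + v_{2} + v_{3} = v_{6} + v_{8}  →  sig = [3:1,1]
  {1,6,7}:  v_{1} + v_{6} + v_{7} = v_{2} + v_{5}  →  sig = [3:1,1]

Signatures (|P|; sorted positive RHS coefficients), sorted:
    |P|=2: 3 collections, coeffs (), (1), (1,1)
    |P|=3: 5 collections, coeffs (), (1), (1), (1,1), (1,1)


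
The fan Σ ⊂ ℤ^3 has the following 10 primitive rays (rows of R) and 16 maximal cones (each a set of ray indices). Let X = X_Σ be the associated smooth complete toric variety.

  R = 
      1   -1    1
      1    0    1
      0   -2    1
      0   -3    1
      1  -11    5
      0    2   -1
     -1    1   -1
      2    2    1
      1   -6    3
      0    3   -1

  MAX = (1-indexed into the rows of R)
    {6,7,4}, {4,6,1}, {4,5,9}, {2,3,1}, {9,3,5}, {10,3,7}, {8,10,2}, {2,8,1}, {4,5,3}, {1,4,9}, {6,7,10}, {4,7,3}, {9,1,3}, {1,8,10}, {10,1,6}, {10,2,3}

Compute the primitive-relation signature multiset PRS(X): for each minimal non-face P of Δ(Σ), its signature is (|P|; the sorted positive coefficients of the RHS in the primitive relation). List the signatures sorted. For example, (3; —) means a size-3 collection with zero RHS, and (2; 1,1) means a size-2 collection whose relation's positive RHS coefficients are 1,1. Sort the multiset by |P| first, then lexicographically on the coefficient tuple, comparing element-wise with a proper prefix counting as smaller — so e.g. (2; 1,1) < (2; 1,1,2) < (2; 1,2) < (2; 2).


25 collections generate NE(X_Σ); each relation:

  P={1,7}:  v_{1} + v_{7} = 0 — sig = (2; —)
  P={3,6}:  v_{3} + v_{6} = 0 — sig = (2; —)
  P={4,10}:  v_{4} + v_{10} = 0 — sig = (2; —)
  P={2,4}:  v_{2} + v_{4} = v_{1} + v_{3} — sig = (2; 1,1)
  P={2,6}:  v_{2} + v_{6} = v_{1} + v_{10} — sig = (2; 1,1)
  P={2,7}:  v_{2} + v_{7} = v_{3} + v_{10} — sig = (2; 1,1)
  P={4,8}:  v_{4} + v_{8} = v_{1} + v_{2} — sig = (2; 1,1)
  P={5,6}:  v_{5} + v_{6} = v_{4} + v_{9} — sig = (2; 1,1)
  P={5,10}:  v_{5} + v_{10} = v_{3} + v_{9} — sig = (2; 1,1)
  P={6,9}:  v_{6} + v_{9} = v_{1} + v_{4} — sig = (2; 1,1)
  P={7,8}:  v_{7} + v_{8} = v_{2} + v_{10} — sig = (2; 1,1)
  P={7,9}:  v_{7} + v_{9} = v_{3} + v_{4} — sig = (2; 1,1)
  P={9,10}:  v_{9} + v_{10} = v_{1} + v_{3} — sig = (2; 1,1)
  P={2,5}:  v_{2} + v_{5} = v_{1} + 2·v_{3} + v_{9} — sig = (2; 1,1,2)
  P={8,9}:  v_{8} + v_{9} = 2·v_{1} + v_{2} + v_{3} — sig = (2; 1,1,2)
  P={1,5}:  v_{1} + v_{5} = 2·v_{9} — sig = (2; 2)
  P={3,8}:  v_{3} + v_{8} = 2·v_{2} — sig = (2; 2)
  P={2,9}:  v_{2} + v_{9} = 2·v_{1} + 2·v_{3} — sig = (2; 2,2)
  P={5,7}:  v_{5} + v_{7} = 2·v_{3} + 2·v_{4} — sig = (2; 2,2)
  P={6,8}:  v_{6} + v_{8} = 2·v_{1} + 2·v_{10} — sig = (2; 2,2)
  P={5,8}:  v_{5} + v_{8} = 3·v_{1} + 3·v_{3} — sig = (2; 3,3)
  P={1,2,10}:  v_{1} + v_{2} + v_{10} = v_{8} — sig = (3; 1)
  P={1,3,4}:  v_{1} + v_{3} + v_{4} = v_{9} — sig = (3; 1)
  P={1,3,10}:  v_{1} + v_{3} + v_{10} = v_{2} — sig = (3; 1)
  P={3,4,9}:  v_{3} + v_{4} + v_{9} = v_{5} — sig = (3; 1)

Sorted signature multiset PRS(X):
{ (2; —) ×3,  (2; 1,1) ×10,  (2; 1,1,2) ×2,  (2; 2) ×2,  (2; 2,2) ×3,  (2; 3,3),  (3; 1) ×4 }


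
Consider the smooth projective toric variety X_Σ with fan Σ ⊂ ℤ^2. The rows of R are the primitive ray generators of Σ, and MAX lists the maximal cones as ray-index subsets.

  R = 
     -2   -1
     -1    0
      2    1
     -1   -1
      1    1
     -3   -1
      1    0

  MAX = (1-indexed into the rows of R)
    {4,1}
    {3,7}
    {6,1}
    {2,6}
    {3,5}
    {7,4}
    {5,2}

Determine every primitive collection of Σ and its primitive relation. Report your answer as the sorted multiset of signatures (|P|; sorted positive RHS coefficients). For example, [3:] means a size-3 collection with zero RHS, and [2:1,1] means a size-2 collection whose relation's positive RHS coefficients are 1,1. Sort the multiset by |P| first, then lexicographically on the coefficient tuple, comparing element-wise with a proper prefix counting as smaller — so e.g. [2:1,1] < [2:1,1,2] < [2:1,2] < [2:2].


Minimal non-faces — 14 found among 7 rays, 7 max cones:

  {1,3}:  v_{1} + v_{3} = 0  ⟹  sig = [2:]
  {2,7}:  v_{2} + v_{7} = 0  ⟹  sig = [2:]
  {4,5}:  v_{4} + v_{5} = 0  ⟹  sig = [2:]
  {1,2}:  v_{1} + v_{2} = v_{6}  ⟹  sig = [2:1]
  {1,5}:  v_{1} + v_{5} = v_{2}  ⟹  sig = [2:1]
  {1,7}:  v_{1} + v_{7} = v_{4}  ⟹  sig = [2:1]
  {2,3}:  v_{2} + v_{3} = v_{5}  ⟹  sig = [2:1]
  {2,4}:  v_{2} + v_{4} = v_{1}  ⟹  sig = [2:1]
  {3,4}:  v_{3} + v_{4} = v_{7}  ⟹  sig = [2:1]
  {3,6}:  v_{3} + v_{6} = v_{2}  ⟹  sig = [2:1]
  {5,7}:  v_{5} + v_{7} = v_{3}  ⟹  sig = [2:1]
  {6,7}:  v_{6} + v_{7} = v_{1}  ⟹  sig = [2:1]
  {4,6}:  v_{4} + v_{6} = 2·v_{1}  ⟹  sig = [2:2]
  {5,6}:  v_{5} + v_{6} = 2·v_{2}  ⟹  sig = [2:2]

Hence PRS(X_Σ) =
    |P|=2: 14 collections, coeffs (), (), (), (1), (1), (1), (1), (1), (1), (1), (1), (1), (2), (2)


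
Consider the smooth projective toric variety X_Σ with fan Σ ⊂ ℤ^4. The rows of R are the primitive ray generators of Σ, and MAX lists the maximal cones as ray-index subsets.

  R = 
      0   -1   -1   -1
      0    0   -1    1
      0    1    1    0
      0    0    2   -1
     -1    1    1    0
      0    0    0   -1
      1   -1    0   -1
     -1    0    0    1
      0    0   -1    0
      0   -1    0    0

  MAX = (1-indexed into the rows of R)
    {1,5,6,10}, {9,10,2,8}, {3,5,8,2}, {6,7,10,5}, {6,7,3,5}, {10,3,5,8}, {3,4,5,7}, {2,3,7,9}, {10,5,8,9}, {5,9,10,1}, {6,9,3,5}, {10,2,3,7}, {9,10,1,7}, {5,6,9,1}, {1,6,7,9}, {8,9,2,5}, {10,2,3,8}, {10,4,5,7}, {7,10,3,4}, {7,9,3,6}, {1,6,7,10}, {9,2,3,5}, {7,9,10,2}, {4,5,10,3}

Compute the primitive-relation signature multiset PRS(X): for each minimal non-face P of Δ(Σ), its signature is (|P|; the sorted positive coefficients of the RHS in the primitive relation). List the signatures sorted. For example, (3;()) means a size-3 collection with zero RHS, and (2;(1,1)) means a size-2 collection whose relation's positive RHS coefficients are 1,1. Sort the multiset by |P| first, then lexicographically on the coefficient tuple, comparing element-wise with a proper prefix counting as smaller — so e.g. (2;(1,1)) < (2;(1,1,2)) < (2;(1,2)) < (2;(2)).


Δ(Σ) — 10 vertices, 20 min non-faces:

  P = {1,3}:  v_{1} + v_{3} = v_{6}  so sig = (2;(1))
  P = {2,6}:  v_{2} + v_{6} = v_{9}  so sig = (2;(1))
  P = {7,8}:  v_{7} + v_{8} = v_{10}  so sig = (2;(1))
  P = {2,4}:  v_{2} + v_{4} = v_{3} + v_{10}  so sig = (2;(1,1))
  P = {4,9}:  v_{4} + v_{9} = v_{5} + v_{7}  so sig = (2;(1,1))
  P = {6,8}:  v_{6} + v_{8} = v_{5} + v_{9} + v_{10}  so sig = (2;(1,1,1))
  P = {1,4}:  v_{1} + v_{4} = v_{5} + v_{6} + v_{7} + v_{10}  so sig = (2;(1,1,1,1))
  P = {4,8}:  v_{4} + v_{8} = v_{3} + v_{5} + 2·v_{10}  so sig = (2;(1,1,2))
  P = {1,2}:  v_{1} + v_{2} = 2·v_{9} + v_{10}  so sig = (2;(1,2))
  P = {1,8}:  v_{1} + v_{8} = v_{5} + 2·v_{9} + 2·v_{10}  so sig = (2;(1,2,2))
  P = {4,6}:  v_{4} + v_{6} = 2·v_{5} + 2·v_{7}  so sig = (2;(2,2))
  P = {2,5,7}:  v_{2} + v_{5} + v_{7} = 0  so sig = (3;())
  P = {3,9,10}:  v_{3} + v_{9} + v_{10} = 0  so sig = (3;())
  P = {2,5,10}:  v_{2} + v_{5} + v_{10} = v_{8}  so sig = (3;(1))
  P = {5,7,9}:  v_{5} + v_{7} + v_{9} = v_{6}  so sig = (3;(1))
  P = {6,9,10}:  v_{6} + v_{9} + v_{10} = v_{1}  so sig = (3;(1))
  P = {3,6,10}:  v_{3} + v_{6} + v_{10} = v_{5} + v_{7}  so sig = (3;(1,1))
  P = {3,8,9}:  v_{3} + v_{8} + v_{9} = v_{2} + v_{5}  so sig = (3;(1,1))
  P = {1,5,7}:  v_{1} + v_{5} + v_{7} = 2·v_{6} + v_{10}  so sig = (3;(1,2))
  P = {3,5,7,10}:  v_{3} + v_{5} + v_{7} + v_{10} = v_{4}  so sig = (4;(1))

so the primitive-relation signature multiset is
    |P|=2: 11 collections, coeffs (1), (1), (1), (1,1), (1,1), (1,1,1), (1,1,1,1), (1,1,2), (1,2), (1,2,2), (2,2)
    |P|=3: 8 collections, coeffs (), (), (1), (1), (1), (1,1), (1,1), (1,2)
    |P|=4: 1 collection, coeffs (1)


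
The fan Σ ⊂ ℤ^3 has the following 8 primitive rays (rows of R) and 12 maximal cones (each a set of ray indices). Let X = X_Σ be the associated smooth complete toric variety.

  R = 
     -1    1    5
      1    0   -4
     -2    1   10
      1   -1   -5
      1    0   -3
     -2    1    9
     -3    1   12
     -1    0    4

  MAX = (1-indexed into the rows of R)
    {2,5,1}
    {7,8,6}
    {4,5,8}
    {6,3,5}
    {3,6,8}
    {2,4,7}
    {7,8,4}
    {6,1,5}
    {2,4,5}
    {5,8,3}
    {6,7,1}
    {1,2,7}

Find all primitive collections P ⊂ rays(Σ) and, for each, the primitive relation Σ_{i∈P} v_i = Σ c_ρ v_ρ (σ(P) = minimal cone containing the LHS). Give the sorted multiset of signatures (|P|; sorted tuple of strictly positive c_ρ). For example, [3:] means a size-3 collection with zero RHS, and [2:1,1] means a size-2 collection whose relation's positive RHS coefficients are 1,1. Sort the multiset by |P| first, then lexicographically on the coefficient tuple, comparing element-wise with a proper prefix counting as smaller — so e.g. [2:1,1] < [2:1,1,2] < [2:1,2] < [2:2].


Minimal non-faces — 11 found among 8 rays, 12 max cones:

  {1,4}:  v_{1} + v_{4} = 0 — sig = [2:]
  {2,8}:  v_{2} + v_{8} = 0 — sig = [2:]
  {1,8}:  v_{1} + v_{8} = v_{6} — sig = [2:1]
  {2,6}:  v_{2} + v_{6} = v_{1} — sig = [2:1]
  {4,6}:  v_{4} + v_{6} = v_{8} — sig = [2:1]
  {5,7}:  v_{5} + v_{7} = v_{6} — sig = [2:1]
  {2,3}:  v_{2} + v_{3} = v_{5} + v_{6} — sig = [2:1,1]
  {1,3}:  v_{1} + v_{3} = v_{5} + 2·v_{6} — sig = [2:1,2]
  {3,4}:  v_{3} + v_{4} = v_{5} + 2·v_{8} — sig = [2:1,2]
  {3,7}:  v_{3} + v_{7} = 2·v_{6} + v_{8} — sig = [2:1,2]
  {5,6,8}:  v_{5} + v_{6} + v_{8} = v_{3} — sig = [3:1]

Signatures (|P|; sorted positive RHS coefficients), sorted:
[[2:], [2:], [2:1], [2:1], [2:1], [2:1], [2:1,1], [2:1,2], [2:1,2], [2:1,2], [3:1]]


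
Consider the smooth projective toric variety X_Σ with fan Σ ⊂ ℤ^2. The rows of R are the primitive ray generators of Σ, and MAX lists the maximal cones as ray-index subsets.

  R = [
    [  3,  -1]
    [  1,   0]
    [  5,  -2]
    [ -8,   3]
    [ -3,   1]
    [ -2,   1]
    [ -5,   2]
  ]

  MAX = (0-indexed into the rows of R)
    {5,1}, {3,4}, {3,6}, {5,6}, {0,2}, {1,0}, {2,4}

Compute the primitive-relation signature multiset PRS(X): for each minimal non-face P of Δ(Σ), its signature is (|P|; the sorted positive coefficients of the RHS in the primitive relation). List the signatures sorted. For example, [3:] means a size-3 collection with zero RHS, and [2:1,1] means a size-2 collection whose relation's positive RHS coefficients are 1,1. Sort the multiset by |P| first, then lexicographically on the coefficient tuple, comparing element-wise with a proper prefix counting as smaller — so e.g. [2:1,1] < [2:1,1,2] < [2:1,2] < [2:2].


14 minimal non-faces of Δ(Σ) (on 7 rays):

  P={0,4}:  v_{0} + v_{4} = 0  so sig = [2:]
  P={2,6}:  v_{2} + v_{6} = 0  so sig = [2:]
  P={0,3}:  v_{0} + v_{3} = v_{6}  so sig = [2:1]
  P={0,5}:  v_{0} + v_{5} = v_{1}  so sig = [2:1]
  P={0,6}:  v_{0} + v_{6} = v_{5}  so sig = [2:1]
  P={1,4}:  v_{1} + v_{4} = v_{5}  so sig = [2:1]
  P={2,3}:  v_{2} + v_{3} = v_{4}  so sig = [2:1]
  P={2,5}:  v_{2} + v_{5} = v_{0}  so sig = [2:1]
  P={4,5}:  v_{4} + v_{5} = v_{6}  so sig = [2:1]
  P={4,6}:  v_{4} + v_{6} = v_{3}  so sig = [2:1]
  P={1,3}:  v_{1} + v_{3} = v_{5} + v_{6}  so sig = [2:1,1]
  P={1,2}:  v_{1} + v_{2} = 2·v_{0}  so sig = [2:2]
  P={1,6}:  v_{1} + v_{6} = 2·v_{5}  so sig = [2:2]
  P={3,5}:  v_{3} + v_{5} = 2·v_{6}  so sig = [2:2]

Signatures (|P|; sorted positive RHS coefficients), sorted:
    |P|=2: 14 collections, coeffs (), (), (1), (1), (1), (1), (1), (1), (1), (1), (1,1), (2), (2), (2)


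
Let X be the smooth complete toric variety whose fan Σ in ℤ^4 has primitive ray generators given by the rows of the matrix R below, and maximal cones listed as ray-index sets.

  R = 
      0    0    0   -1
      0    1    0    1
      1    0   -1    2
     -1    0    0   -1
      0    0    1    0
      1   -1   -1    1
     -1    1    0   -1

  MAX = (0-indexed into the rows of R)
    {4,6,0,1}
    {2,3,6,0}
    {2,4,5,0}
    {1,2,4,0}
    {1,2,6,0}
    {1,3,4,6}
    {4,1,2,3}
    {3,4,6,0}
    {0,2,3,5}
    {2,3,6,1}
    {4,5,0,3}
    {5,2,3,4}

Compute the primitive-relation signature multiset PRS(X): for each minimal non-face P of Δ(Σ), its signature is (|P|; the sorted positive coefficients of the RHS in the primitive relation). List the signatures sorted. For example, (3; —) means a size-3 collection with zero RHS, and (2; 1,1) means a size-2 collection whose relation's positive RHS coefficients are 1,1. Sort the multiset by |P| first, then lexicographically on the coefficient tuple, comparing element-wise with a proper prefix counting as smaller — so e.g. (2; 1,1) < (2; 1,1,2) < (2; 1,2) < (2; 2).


Minimal non-faces — 5 found among 7 rays, 12 max cones:

  P={1,5}:  v_{1} + v_{5} = v_{2}  →  sig = (2; 1)
  P={5,6}:  v_{5} + v_{6} = v_{0} + v_{2} + v_{3}  →  sig = (2; 1,1,1)
  P={0,1,3}:  v_{0} + v_{1} + v_{3} = v_{6}  →  sig = (3; 1)
  P={2,4,6}:  v_{2} + v_{4} + v_{6} = v_{1}  →  sig = (3; 1)
  P={0,2,3,4}:  v_{0} + v_{2} + v_{3} + v_{4} = 0  →  sig = (4; —)

Sorted signature multiset PRS(X):
    |P|=2: 2 collections, coeffs (1), (1,1,1)
    |P|=3: 2 collections, coeffs (1), (1)
    |P|=4: 1 collection, coeffs ()


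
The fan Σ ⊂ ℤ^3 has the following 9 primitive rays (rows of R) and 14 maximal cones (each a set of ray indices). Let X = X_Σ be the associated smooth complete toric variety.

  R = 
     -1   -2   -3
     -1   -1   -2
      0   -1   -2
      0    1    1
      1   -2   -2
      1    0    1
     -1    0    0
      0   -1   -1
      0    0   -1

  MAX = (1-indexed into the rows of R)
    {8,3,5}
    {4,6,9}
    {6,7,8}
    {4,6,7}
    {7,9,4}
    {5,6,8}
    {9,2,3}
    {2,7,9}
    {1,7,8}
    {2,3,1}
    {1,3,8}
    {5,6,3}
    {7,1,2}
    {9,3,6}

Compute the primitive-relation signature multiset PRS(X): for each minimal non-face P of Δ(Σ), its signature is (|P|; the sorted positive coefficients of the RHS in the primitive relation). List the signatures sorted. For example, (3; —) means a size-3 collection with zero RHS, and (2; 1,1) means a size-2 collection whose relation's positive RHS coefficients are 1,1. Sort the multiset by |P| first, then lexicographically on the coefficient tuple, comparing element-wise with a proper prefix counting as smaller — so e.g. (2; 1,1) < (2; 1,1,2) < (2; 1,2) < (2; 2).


The 17 primitive collections of Σ (r=9, n=3):

  {4,8}:  v_{4} + v_{8} = 0 — sig = (2; —)
  {1,4}:  v_{1} + v_{4} = v_{2} — sig = (2; 1)
  {2,6}:  v_{2} + v_{6} = v_{8} — sig = (2; 1)
  {2,8}:  v_{2} + v_{8} = v_{1} — sig = (2; 1)
  {3,4}:  v_{3} + v_{4} = v_{9} — sig = (2; 1)
  {3,7}:  v_{3} + v_{7} = v_{2} — sig = (2; 1)
  {8,9}:  v_{8} + v_{9} = v_{3} — sig = (2; 1)
  {1,9}:  v_{1} + v_{9} = v_{2} + v_{3} — sig = (2; 1,1)
  {2,4}:  v_{2} + v_{4} = v_{7} + v_{9} — sig = (2; 1,1)
  {4,5}:  v_{4} + v_{5} = v_{3} + v_{6} — sig = (2; 1,1)
  {2,5}:  v_{2} + v_{5} = v_{3} + 2·v_{8} — sig = (2; 1,2)
  {5,9}:  v_{5} + v_{9} = 2·v_{3} + v_{6} — sig = (2; 1,2)
  {1,5}:  v_{1} + v_{5} = v_{3} + 3·v_{8} — sig = (2; 1,3)
  {1,6}:  v_{1} + v_{6} = 2·v_{8} — sig = (2; 2)
  {5,7}:  v_{5} + v_{7} = 2·v_{8} — sig = (2; 2)
  {6,7,9}:  v_{6} + v_{7} + v_{9} = 0 — sig = (3; —)
  {3,6,8}:  v_{3} + v_{6} + v_{8} = v_{5} — sig = (3; 1)

Sorted signature multiset PRS(X):
{ (2; —),  (2; 1) ×6,  (2; 1,1) ×3,  (2; 1,2) ×2,  (2; 1,3),  (2; 2) ×2,  (3; —),  (3; 1) }


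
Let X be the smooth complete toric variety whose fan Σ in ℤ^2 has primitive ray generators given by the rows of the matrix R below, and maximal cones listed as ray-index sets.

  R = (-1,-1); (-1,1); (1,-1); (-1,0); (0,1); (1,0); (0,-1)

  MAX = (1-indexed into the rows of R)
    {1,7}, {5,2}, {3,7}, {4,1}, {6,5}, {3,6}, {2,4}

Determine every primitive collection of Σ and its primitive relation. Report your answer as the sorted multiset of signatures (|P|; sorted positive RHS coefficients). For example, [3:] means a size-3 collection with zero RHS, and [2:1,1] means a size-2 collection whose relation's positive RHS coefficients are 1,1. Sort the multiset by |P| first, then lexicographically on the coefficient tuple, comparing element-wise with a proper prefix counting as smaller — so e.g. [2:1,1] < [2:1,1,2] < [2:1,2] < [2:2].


Δ(Σ) — 7 vertices, 14 min non-faces:

  • {2,3}:  v_{2} + v_{3} = 0  so sig = [2:]
  • {4,6}:  v_{4} + v_{6} = 0  so sig = [2:]
  • {5,7}:  v_{5} + v_{7} = 0  so sig = [2:]
  • {1,5}:  v_{1} + v_{5} = v_{4}  so sig = [2:1]
  • {1,6}:  v_{1} + v_{6} = v_{7}  so sig = [2:1]
  • {2,6}:  v_{2} + v_{6} = v_{5}  so sig = [2:1]
  • {2,7}:  v_{2} + v_{7} = v_{4}  so sig = [2:1]
  • {3,4}:  v_{3} + v_{4} = v_{7}  so sig = [2:1]
  • {3,5}:  v_{3} + v_{5} = v_{6}  so sig = [2:1]
  • {4,5}:  v_{4} + v_{5} = v_{2}  so sig = [2:1]
  • {4,7}:  v_{4} + v_{7} = v_{1}  so sig = [2:1]
  • {6,7}:  v_{6} + v_{7} = v_{3}  so sig = [2:1]
  • {1,2}:  v_{1} + v_{2} = 2·v_{4}  so sig = [2:2]
  • {1,3}:  v_{1} + v_{3} = 2·v_{7}  so sig = [2:2]

Signatures (|P|; sorted positive RHS coefficients), sorted:
    [2:]
    [2:]
    [2:]
    [2:1]
    [2:1]
    [2:1]
    [2:1]
    [2:1]
    [2:1]
    [2:1]
    [2:1]
    [2:1]
    [2:2]
    [2:2]


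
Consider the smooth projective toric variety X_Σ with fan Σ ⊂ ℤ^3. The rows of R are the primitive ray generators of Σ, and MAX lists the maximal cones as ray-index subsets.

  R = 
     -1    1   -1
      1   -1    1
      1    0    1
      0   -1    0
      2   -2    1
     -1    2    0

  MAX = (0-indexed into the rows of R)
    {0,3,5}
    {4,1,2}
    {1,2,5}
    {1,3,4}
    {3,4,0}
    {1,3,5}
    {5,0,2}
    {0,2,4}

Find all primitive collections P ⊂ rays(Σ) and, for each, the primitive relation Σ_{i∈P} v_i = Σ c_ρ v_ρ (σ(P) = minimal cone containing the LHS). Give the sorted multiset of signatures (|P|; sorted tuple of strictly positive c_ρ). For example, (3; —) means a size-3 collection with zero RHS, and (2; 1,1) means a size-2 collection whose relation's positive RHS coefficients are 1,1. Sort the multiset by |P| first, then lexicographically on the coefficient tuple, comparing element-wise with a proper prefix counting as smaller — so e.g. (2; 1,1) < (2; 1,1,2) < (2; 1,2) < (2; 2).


3 collections generate NE(X_Σ); each relation:

  {0,1}:  v_{0} + v_{1} = 0  so sig = (2; —)
  {2,3}:  v_{2} + v_{3} = v_{1}  so sig = (2; 1)
  {4,5}:  v_{4} + v_{5} = v_{2}  so sig = (2; 1)

Hence PRS(X_Σ) =
    |P|=2: 3 collections, coeffs (), (1), (1)


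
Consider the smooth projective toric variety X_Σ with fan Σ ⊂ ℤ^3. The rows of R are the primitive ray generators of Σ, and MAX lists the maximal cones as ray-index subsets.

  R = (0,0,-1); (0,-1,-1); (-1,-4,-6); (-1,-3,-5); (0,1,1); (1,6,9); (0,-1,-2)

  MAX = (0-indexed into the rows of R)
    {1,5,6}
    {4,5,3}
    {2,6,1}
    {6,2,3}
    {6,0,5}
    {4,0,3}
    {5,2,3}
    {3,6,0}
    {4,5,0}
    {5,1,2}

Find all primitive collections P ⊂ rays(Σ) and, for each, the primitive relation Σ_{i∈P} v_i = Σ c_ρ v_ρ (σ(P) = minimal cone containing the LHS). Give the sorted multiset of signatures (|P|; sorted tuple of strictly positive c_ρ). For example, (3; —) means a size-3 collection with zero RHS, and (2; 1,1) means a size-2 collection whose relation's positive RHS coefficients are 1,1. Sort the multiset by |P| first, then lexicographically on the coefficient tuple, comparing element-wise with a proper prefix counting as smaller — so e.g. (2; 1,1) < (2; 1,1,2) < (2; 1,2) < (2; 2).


Δ(Σ) — 7 vertices, 9 min non-faces:

  P = {1,4}:  v_{1} + v_{4} = 0  so sig = (2; —)
  P = {0,1}:  v_{0} + v_{1} = v_{6}  so sig = (2; 1)
  P = {1,3}:  v_{1} + v_{3} = v_{2}  so sig = (2; 1)
  P = {2,4}:  v_{2} + v_{4} = v_{3}  so sig = (2; 1)
  P = {4,6}:  v_{4} + v_{6} = v_{0}  so sig = (2; 1)
  P = {0,2}:  v_{0} + v_{2} = v_{3} + v_{6}  so sig = (2; 1,1)
  P = {2,5,6}:  v_{2} + v_{5} + v_{6} = v_{4}  so sig = (3; 1)
  P = {3,5,6}:  v_{3} + v_{5} + v_{6} = 2·v_{4}  so sig = (3; 2)
  P = {0,3,5}:  v_{0} + v_{3} + v_{5} = 3·v_{4}  so sig = (3; 3)

Signatures (|P|; sorted positive RHS coefficients), sorted:
    (2; —)
    (2; 1)
    (2; 1)
    (2; 1)
    (2; 1)
    (2; 1,1)
    (3; 1)
    (3; 2)
    (3; 3)


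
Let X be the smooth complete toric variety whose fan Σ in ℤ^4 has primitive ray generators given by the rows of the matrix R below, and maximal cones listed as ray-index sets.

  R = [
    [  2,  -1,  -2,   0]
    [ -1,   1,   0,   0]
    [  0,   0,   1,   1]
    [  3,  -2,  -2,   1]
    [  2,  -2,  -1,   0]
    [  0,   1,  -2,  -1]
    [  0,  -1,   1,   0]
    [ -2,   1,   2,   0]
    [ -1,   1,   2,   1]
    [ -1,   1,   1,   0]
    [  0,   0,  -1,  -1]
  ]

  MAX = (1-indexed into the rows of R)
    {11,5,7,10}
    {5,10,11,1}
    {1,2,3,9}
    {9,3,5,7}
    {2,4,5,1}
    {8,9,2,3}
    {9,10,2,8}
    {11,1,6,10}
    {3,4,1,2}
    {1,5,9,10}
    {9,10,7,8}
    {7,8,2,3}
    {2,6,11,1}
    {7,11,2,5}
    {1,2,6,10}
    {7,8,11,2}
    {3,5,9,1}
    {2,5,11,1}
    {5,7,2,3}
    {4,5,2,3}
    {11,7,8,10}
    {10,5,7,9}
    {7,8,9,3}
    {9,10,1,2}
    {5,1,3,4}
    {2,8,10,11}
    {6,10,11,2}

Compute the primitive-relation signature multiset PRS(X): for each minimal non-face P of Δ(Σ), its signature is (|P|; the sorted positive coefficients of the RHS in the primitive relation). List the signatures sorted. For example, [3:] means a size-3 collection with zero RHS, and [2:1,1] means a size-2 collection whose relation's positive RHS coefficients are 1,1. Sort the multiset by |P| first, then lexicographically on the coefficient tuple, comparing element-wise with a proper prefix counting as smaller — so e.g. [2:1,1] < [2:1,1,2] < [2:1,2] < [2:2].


23 minimal non-faces of Δ(Σ) (on 11 rays):

  P = {1,8}:  v_{1} + v_{8} = 0 ; sig = [2:]
  P = {3,11}:  v_{3} + v_{11} = 0 ; sig = [2:]
  P = {1,7}:  v_{1} + v_{7} = v_{5} ; sig = [2:1]
  P = {3,10}:  v_{3} + v_{10} = v_{9} ; sig = [2:1]
  P = {5,8}:  v_{5} + v_{8} = v_{7} ; sig = [2:1]
  P = {6,7}:  v_{6} + v_{7} = v_{11} ; sig = [2:1]
  P = {9,11}:  v_{9} + v_{11} = v_{10} ; sig = [2:1]
  P = {4,10}:  v_{4} + v_{10} = v_{1} + v_{3} ; sig = [2:1,1]
  P = {5,6}:  v_{5} + v_{6} = v_{1} + v_{11} ; sig = [2:1,1]
  P = {3,6}:  v_{3} + v_{6} = v_{1} + v_{2} + v_{10} ; sig = [2:1,1,1]
  P = {4,8}:  v_{4} + v_{8} = v_{2} + v_{3} + v_{5} ; sig = [2:1,1,1]
  P = {4,11}:  v_{4} + v_{11} = v_{1} + v_{2} + v_{5} ; sig = [2:1,1,1]
  P = {6,8}:  v_{6} + v_{8} = v_{2} + v_{10} + v_{11} ; sig = [2:1,1,1]
  P = {4,7}:  v_{4} + v_{7} = v_{2} + v_{3} + 2·v_{5} ; sig = [2:1,1,2]
  P = {6,9}:  v_{6} + v_{9} = v_{1} + v_{2} + 2·v_{10} ; sig = [2:1,1,2]
  P = {4,6}:  v_{4} + v_{6} = 2·v_{1} + v_{2} ; sig = [2:1,2]
  P = {4,9}:  v_{4} + v_{9} = v_{1} + 2·v_{3} ; sig = [2:1,2]
  P = {2,5,10}:  v_{2} + v_{5} + v_{10} = 0 ; sig = [3:]
  P = {2,5,9}:  v_{2} + v_{5} + v_{9} = v_{3} ; sig = [3:1]
  P = {2,7,10}:  v_{2} + v_{7} + v_{10} = v_{8} ; sig = [3:1]
  P = {2,7,9}:  v_{2} + v_{7} + v_{9} = v_{3} + v_{8} ; sig = [3:1,1]
  P = {1,2,3,5}:  v_{1} + v_{2} + v_{3} + v_{5} = v_{4} ; sig = [4:1]
  P = {1,2,10,11}:  v_{1} + v_{2} + v_{10} + v_{11} = v_{6} ; sig = [4:1]

so the primitive-relation signature multiset is
[[2:], [2:], [2:1], [2:1], [2:1], [2:1], [2:1], [2:1,1], [2:1,1], [2:1,1,1], [2:1,1,1], [2:1,1,1], [2:1,1,1], [2:1,1,2], [2:1,1,2], [2:1,2], [2:1,2], [3:], [3:1], [3:1], [3:1,1], [4:1], [4:1]]


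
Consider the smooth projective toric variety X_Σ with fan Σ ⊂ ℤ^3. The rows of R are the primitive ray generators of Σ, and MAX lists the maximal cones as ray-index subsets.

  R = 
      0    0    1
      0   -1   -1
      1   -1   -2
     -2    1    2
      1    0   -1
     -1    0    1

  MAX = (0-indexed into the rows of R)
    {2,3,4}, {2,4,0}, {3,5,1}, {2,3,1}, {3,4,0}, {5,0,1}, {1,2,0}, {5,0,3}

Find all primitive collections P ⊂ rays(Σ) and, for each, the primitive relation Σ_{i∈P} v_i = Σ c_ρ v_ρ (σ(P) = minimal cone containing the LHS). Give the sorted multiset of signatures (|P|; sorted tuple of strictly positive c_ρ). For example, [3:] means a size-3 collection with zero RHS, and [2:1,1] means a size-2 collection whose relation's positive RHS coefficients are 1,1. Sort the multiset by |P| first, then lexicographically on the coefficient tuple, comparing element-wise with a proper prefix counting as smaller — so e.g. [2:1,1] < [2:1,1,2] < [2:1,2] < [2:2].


5 collections generate NE(X_Σ); each relation:

  P={4,5}:  v_{4} + v_{5} = 0  so sig = [2:]
  P={1,4}:  v_{1} + v_{4} = v_{2}  so sig = [2:1]
  P={2,5}:  v_{2} + v_{5} = v_{1}  so sig = [2:1]
  P={0,2,3}:  v_{0} + v_{2} + v_{3} = v_{5}  so sig = [3:1]
  P={0,1,3}:  v_{0} + v_{1} + v_{3} = 2·v_{5}  so sig = [3:2]

so the primitive-relation signature multiset is
{ [2:],  [2:1] ×2,  [3:1],  [3:2] }


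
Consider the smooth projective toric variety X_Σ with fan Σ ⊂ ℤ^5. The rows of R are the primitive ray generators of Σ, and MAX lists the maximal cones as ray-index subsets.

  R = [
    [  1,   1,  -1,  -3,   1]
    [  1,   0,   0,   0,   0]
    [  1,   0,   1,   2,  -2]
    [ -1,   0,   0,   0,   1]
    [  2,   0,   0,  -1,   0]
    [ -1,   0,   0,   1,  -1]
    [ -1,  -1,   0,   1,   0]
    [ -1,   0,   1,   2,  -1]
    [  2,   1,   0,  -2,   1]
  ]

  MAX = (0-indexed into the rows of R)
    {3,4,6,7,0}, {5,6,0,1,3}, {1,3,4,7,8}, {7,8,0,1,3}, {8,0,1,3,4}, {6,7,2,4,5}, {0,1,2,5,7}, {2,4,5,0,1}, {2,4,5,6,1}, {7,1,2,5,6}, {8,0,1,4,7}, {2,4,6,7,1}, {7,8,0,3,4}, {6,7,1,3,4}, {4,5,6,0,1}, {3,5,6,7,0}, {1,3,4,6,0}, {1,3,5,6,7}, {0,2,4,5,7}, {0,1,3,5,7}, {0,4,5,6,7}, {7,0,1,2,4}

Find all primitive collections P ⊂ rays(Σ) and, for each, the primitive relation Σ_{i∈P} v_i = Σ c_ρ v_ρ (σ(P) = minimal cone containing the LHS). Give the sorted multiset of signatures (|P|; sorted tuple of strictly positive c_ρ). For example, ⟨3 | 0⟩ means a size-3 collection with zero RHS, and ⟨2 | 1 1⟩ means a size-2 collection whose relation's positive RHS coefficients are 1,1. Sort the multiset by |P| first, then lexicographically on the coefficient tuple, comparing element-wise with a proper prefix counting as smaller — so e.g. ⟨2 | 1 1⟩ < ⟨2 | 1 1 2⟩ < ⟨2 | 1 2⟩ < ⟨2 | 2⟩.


Primitive collections (9):

  P = {2,3}:  v_{2} + v_{3} = v_{1} + v_{7}  ⟹  sig = ⟨2 | 1 1⟩
  P = {6,8}:  v_{6} + v_{8} = v_{3} + v_{4}  ⟹  sig = ⟨2 | 1 1⟩
  P = {5,8}:  v_{5} + v_{8} = v_{0} + v_{1} + v_{7}  ⟹  sig = ⟨2 | 1 1 1⟩
  P = {2,8}:  v_{2} + v_{8} = v_{0} + 2·v_{1} + v_{4} + 2·v_{7}  ⟹  sig = ⟨2 | 1 1 2 2⟩
  P = {3,4,5}:  v_{3} + v_{4} + v_{5} = 0  ⟹  sig = ⟨3 | 0⟩
  P = {0,2,6}:  v_{0} + v_{2} + v_{6} = v_{4} + v_{5}  ⟹  sig = ⟨3 | 1 1⟩
  P = {0,1,6,7}:  v_{0} + v_{1} + v_{6} + v_{7} = 0  ⟹  sig = ⟨4 | 0⟩
  P = {1,4,5,7}:  v_{1} + v_{4} + v_{5} + v_{7} = v_{2}  ⟹  sig = ⟨4 | 1⟩
  P = {0,1,3,4,7}:  v_{0} + v_{1} + v_{3} + v_{4} + v_{7} = v_{8}  ⟹  sig = ⟨5 | 1⟩

so the primitive-relation signature multiset is
    |P|=2: 4 collections, coeffs (1,1), (1,1), (1,1,1), (1,1,2,2)
    |P|=3: 2 collections, coeffs (), (1,1)
    |P|=4: 2 collections, coeffs (), (1)
    |P|=5: 1 collection, coeffs (1)


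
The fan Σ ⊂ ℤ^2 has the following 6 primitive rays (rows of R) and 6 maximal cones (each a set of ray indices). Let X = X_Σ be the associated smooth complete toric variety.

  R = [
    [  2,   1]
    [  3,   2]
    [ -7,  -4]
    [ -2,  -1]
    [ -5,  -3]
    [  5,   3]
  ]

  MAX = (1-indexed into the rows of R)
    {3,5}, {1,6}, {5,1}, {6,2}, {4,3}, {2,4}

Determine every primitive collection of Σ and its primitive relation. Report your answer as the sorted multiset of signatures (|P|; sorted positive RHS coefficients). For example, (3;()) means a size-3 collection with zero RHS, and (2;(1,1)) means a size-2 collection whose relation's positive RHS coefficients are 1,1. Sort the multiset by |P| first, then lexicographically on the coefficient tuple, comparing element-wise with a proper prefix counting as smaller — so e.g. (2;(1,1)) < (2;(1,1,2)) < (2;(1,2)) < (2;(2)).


Minimal non-faces — 9 found among 6 rays, 6 max cones:

  P={1,4}:  v_{1} + v_{4} = 0 — sig = (2;())
  P={5,6}:  v_{5} + v_{6} = 0 — sig = (2;())
  P={1,2}:  v_{1} + v_{2} = v_{6} — sig = (2;(1))
  P={1,3}:  v_{1} + v_{3} = v_{5} — sig = (2;(1))
  P={2,5}:  v_{2} + v_{5} = v_{4} — sig = (2;(1))
  P={3,6}:  v_{3} + v_{6} = v_{4} — sig = (2;(1))
  P={4,5}:  v_{4} + v_{5} = v_{3} — sig = (2;(1))
  P={4,6}:  v_{4} + v_{6} = v_{2} — sig = (2;(1))
  P={2,3}:  v_{2} + v_{3} = 2·v_{4} — sig = (2;(2))

Signatures (|P|; sorted positive RHS coefficients), sorted:
    (2;())
    (2;())
    (2;(1))
    (2;(1))
    (2;(1))
    (2;(1))
    (2;(1))
    (2;(1))
    (2;(2))


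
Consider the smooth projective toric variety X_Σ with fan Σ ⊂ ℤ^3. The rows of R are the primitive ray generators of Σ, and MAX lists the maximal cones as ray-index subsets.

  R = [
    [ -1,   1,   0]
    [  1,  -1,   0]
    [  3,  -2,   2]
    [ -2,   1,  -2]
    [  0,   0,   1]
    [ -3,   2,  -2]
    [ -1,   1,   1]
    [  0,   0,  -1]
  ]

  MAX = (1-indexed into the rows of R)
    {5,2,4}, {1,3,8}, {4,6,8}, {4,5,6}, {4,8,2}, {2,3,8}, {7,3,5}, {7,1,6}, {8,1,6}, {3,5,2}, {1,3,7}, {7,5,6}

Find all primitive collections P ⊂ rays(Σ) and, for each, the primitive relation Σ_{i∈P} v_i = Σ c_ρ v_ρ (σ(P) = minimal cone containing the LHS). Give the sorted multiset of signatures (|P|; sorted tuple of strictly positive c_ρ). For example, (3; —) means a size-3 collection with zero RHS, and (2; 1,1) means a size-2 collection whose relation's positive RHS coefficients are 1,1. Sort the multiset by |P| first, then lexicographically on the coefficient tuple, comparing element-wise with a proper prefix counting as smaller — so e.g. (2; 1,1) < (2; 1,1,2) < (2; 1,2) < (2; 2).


10 collections generate NE(X_Σ); each relation:

  P={1,2}:  v_{1} + v_{2} = 0  so sig = (2; —)
  P={3,6}:  v_{3} + v_{6} = 0  so sig = (2; —)
  P={5,8}:  v_{5} + v_{8} = 0  so sig = (2; —)
  P={1,4}:  v_{1} + v_{4} = v_{6}  so sig = (2; 1)
  P={1,5}:  v_{1} + v_{5} = v_{7}  so sig = (2; 1)
  P={2,6}:  v_{2} + v_{6} = v_{4}  so sig = (2; 1)
  P={2,7}:  v_{2} + v_{7} = v_{5}  so sig = (2; 1)
  P={3,4}:  v_{3} + v_{4} = v_{2}  so sig = (2; 1)
  P={7,8}:  v_{7} + v_{8} = v_{1}  so sig = (2; 1)
  P={4,7}:  v_{4} + v_{7} = v_{5} + v_{6}  so sig = (2; 1,1)

Hence PRS(X_Σ) =
{ (2; —) ×3,  (2; 1) ×6,  (2; 1,1) }


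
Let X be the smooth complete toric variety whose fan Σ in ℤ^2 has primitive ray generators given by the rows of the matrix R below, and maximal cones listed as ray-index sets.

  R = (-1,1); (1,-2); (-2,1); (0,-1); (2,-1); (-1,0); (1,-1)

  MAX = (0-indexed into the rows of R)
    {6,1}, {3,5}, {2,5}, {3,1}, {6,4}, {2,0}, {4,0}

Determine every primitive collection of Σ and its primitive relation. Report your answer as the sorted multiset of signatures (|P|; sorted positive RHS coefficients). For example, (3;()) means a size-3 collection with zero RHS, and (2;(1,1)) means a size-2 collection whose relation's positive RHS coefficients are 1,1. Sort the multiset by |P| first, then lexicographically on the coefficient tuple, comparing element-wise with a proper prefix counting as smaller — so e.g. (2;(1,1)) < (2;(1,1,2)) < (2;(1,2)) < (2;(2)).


14 minimal non-faces of Δ(Σ) (on 7 rays):

  {0,6}:  v_{0} + v_{6} = 0  so sig = (2;())
  {2,4}:  v_{2} + v_{4} = 0  so sig = (2;())
  {0,1}:  v_{0} + v_{1} = v_{3}  so sig = (2;(1))
  {0,3}:  v_{0} + v_{3} = v_{5}  so sig = (2;(1))
  {0,5}:  v_{0} + v_{5} = v_{2}  so sig = (2;(1))
  {2,6}:  v_{2} + v_{6} = v_{5}  so sig = (2;(1))
  {3,6}:  v_{3} + v_{6} = v_{1}  so sig = (2;(1))
  {4,5}:  v_{4} + v_{5} = v_{6}  so sig = (2;(1))
  {5,6}:  v_{5} + v_{6} = v_{3}  so sig = (2;(1))
  {1,2}:  v_{1} + v_{2} = v_{3} + v_{5}  so sig = (2;(1,1))
  {1,5}:  v_{1} + v_{5} = 2·v_{3}  so sig = (2;(2))
  {2,3}:  v_{2} + v_{3} = 2·v_{5}  so sig = (2;(2))
  {3,4}:  v_{3} + v_{4} = 2·v_{6}  so sig = (2;(2))
  {1,4}:  v_{1} + v_{4} = 3·v_{6}  so sig = (2;(3))

so the primitive-relation signature multiset is
{ (2;()) ×2,  (2;(1)) ×7,  (2;(1,1)),  (2;(2)) ×3,  (2;(3)) }


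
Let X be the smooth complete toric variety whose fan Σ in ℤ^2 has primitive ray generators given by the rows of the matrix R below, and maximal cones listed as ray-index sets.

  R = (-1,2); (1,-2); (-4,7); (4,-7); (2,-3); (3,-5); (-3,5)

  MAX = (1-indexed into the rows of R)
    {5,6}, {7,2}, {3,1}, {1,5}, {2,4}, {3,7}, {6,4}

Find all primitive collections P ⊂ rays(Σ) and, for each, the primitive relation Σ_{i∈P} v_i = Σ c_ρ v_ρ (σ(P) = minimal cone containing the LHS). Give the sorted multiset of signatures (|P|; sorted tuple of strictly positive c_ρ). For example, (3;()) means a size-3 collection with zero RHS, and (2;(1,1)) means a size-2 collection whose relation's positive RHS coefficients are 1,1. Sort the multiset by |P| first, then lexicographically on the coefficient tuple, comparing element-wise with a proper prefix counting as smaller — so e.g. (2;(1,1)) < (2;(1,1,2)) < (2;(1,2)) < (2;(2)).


Δ(Σ) — 7 vertices, 14 min non-faces:

  P = {1,2}:  v_{1} + v_{2} = 0 ; sig = (2;())
  P = {3,4}:  v_{3} + v_{4} = 0 ; sig = (2;())
  P = {6,7}:  v_{6} + v_{7} = 0 ; sig = (2;())
  P = {1,4}:  v_{1} + v_{4} = v_{6} ; sig = (2;(1))
  P = {1,6}:  v_{1} + v_{6} = v_{5} ; sig = (2;(1))
  P = {1,7}:  v_{1} + v_{7} = v_{3} ; sig = (2;(1))
  P = {2,3}:  v_{2} + v_{3} = v_{7} ; sig = (2;(1))
  P = {2,5}:  v_{2} + v_{5} = v_{6} ; sig = (2;(1))
  P = {2,6}:  v_{2} + v_{6} = v_{4} ; sig = (2;(1))
  P = {3,6}:  v_{3} + v_{6} = v_{1} ; sig = (2;(1))
  P = {4,7}:  v_{4} + v_{7} = v_{2} ; sig = (2;(1))
  P = {5,7}:  v_{5} + v_{7} = v_{1} ; sig = (2;(1))
  P = {3,5}:  v_{3} + v_{5} = 2·v_{1} ; sig = (2;(2))
  P = {4,5}:  v_{4} + v_{5} = 2·v_{6} ; sig = (2;(2))

so the primitive-relation signature multiset is
    (2;())
    (2;())
    (2;())
    (2;(1))
    (2;(1))
    (2;(1))
    (2;(1))
    (2;(1))
    (2;(1))
    (2;(1))
    (2;(1))
    (2;(1))
    (2;(2))
    (2;(2))
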